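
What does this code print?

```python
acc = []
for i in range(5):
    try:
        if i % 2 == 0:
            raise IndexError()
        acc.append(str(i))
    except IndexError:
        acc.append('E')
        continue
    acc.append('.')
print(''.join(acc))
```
E1.E3.E

continue in except skips rest of loop body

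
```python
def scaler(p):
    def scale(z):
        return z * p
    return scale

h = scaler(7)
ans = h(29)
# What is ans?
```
203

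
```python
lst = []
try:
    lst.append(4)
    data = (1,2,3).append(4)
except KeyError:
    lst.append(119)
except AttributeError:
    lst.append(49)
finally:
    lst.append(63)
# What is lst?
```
[4, 49, 63]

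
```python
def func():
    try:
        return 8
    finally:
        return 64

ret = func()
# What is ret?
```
64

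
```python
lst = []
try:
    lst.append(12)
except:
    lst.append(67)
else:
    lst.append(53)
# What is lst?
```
[12, 53]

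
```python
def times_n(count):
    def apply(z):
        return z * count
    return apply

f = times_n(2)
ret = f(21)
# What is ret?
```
42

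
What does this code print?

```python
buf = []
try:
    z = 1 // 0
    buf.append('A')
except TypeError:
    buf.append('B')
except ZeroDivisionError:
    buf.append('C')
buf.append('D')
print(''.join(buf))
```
CD

ZeroDivisionError is caught by its specific handler, not TypeError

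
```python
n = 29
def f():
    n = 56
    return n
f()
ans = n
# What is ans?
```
29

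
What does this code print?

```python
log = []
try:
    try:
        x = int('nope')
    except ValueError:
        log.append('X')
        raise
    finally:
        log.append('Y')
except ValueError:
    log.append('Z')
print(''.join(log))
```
XYZ

finally runs before re-raised exception propagates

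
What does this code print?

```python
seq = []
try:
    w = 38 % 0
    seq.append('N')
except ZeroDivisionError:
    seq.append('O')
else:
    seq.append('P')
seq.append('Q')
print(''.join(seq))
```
OQ

else block skipped when exception is caught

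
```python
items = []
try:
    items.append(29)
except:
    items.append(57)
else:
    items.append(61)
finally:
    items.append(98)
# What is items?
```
[29, 61, 98]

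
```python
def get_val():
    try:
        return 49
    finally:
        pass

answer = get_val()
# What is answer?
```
49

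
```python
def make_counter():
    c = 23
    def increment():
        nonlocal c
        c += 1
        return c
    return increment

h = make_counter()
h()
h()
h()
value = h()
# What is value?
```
27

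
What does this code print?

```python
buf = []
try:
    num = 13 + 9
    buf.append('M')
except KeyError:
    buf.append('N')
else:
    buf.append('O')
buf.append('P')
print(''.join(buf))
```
MOP

else block runs when no exception occurs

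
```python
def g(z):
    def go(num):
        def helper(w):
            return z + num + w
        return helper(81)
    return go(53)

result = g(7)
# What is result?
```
141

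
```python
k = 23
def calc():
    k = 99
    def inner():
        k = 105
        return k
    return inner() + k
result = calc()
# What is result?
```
204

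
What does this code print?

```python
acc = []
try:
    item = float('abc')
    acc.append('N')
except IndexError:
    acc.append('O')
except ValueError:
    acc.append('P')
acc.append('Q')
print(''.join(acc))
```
PQ

ValueError is caught by its specific handler, not IndexError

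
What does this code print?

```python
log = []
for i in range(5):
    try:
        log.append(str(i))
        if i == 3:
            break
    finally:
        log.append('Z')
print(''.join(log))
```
0Z1Z2Z3Z

finally runs even when breaking out of loop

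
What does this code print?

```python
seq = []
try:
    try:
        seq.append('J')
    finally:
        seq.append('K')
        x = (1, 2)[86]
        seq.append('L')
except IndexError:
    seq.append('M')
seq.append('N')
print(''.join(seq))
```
JKMN

Exception in inner finally caught by outer except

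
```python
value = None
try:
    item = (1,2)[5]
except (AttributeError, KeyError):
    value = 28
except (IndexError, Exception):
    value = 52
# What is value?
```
52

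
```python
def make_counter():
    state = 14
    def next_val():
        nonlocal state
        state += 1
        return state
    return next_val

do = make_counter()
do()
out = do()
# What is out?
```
16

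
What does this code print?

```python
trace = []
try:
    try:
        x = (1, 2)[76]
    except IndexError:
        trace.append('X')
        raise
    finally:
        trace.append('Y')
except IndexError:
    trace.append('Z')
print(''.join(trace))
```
XYZ

finally runs before re-raised exception propagates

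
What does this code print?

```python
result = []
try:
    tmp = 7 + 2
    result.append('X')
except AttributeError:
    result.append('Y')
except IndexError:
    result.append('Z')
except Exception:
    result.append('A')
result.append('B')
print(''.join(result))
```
XB

No exception, try block completes normally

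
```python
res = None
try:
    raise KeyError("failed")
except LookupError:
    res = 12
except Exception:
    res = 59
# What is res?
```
12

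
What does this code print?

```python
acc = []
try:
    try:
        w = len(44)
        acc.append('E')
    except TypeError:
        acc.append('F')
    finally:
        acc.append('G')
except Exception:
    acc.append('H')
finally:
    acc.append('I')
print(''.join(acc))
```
FGI

Both finally blocks run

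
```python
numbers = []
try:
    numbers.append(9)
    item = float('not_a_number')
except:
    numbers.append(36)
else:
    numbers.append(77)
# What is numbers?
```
[9, 36]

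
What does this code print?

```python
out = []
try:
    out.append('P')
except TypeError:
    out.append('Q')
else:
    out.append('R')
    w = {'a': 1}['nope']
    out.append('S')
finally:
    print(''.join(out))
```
PR

Try succeeds, else appends 'R', KeyError in else is uncaught, finally prints before exception propagates ('S' never appended)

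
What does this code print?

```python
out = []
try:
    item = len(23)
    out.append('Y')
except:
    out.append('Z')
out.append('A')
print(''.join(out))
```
ZA

Exception raised in try, caught by bare except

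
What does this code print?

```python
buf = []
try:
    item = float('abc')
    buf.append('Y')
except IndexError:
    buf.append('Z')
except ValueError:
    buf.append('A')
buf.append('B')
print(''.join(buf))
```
AB

ValueError is caught by its specific handler, not IndexError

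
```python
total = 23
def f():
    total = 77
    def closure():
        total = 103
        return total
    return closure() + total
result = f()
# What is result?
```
180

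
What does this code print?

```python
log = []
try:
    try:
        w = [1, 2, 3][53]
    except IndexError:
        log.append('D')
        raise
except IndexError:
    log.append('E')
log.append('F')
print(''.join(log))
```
DEF

raise without argument re-raises current exception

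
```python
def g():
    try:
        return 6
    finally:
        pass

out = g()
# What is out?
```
6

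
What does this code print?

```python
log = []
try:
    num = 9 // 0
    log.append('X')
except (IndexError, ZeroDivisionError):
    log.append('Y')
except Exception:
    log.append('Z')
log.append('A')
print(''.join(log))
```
YA

ZeroDivisionError matches tuple containing it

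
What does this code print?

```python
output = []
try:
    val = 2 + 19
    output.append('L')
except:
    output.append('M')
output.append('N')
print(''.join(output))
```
LN

No exception, try block completes normally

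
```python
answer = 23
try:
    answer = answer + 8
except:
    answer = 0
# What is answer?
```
31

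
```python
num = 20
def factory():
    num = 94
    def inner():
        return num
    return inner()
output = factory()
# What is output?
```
94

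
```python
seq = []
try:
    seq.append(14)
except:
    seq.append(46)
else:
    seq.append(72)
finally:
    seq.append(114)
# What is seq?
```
[14, 72, 114]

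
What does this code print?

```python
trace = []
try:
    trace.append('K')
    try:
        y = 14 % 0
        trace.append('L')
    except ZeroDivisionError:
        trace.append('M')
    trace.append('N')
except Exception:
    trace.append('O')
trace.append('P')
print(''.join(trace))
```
KMNP

Inner exception caught by inner handler, outer continues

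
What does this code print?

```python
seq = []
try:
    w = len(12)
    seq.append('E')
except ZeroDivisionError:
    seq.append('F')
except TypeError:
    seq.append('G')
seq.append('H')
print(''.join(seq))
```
GH

TypeError is caught by its specific handler, not ZeroDivisionError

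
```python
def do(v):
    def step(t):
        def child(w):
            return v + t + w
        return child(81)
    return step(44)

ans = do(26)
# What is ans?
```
151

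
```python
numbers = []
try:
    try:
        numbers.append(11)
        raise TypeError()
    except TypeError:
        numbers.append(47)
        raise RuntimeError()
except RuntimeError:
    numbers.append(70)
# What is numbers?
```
[11, 47, 70]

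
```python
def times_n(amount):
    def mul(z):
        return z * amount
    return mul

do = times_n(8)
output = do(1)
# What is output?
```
8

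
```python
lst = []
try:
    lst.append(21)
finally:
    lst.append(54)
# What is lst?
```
[21, 54]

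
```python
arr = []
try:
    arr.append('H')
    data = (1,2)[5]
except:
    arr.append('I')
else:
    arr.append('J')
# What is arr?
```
['H', 'I']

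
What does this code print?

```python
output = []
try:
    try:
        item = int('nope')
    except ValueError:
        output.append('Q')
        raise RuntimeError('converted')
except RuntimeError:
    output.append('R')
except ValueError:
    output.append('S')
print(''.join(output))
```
QR

New RuntimeError raised, caught by outer RuntimeError handler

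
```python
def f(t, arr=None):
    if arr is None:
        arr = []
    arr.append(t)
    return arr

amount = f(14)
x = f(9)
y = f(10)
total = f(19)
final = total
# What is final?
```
[19]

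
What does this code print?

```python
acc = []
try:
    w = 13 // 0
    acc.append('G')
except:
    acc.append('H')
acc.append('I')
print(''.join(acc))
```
HI

Exception raised in try, caught by bare except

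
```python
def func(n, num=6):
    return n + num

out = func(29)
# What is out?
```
35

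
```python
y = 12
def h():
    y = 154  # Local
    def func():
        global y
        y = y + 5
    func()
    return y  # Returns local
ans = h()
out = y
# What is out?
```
17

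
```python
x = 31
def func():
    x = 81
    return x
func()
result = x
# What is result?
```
31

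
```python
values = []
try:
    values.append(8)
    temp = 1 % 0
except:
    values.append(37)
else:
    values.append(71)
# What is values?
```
[8, 37]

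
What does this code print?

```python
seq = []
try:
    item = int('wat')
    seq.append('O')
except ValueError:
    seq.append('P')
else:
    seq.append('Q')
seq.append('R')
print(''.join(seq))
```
PR

else block skipped when exception is caught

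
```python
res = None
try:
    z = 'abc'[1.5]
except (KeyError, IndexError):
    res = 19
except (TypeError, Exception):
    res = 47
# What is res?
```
47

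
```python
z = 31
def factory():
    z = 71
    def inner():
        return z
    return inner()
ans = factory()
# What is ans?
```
71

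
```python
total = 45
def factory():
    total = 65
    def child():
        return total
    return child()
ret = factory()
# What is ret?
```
65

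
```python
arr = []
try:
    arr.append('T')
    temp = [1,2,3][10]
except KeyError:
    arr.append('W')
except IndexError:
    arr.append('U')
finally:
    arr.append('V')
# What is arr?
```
['T', 'U', 'V']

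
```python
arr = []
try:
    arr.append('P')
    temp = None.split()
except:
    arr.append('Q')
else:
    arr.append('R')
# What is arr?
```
['P', 'Q']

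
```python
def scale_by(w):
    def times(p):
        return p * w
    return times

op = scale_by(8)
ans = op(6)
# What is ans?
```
48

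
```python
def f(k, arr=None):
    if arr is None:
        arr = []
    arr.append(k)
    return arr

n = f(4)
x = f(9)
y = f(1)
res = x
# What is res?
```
[9]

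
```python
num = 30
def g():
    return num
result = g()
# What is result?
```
30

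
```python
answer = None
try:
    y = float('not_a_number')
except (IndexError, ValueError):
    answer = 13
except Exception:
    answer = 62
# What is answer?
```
13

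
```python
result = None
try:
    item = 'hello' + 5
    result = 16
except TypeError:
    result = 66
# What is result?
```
66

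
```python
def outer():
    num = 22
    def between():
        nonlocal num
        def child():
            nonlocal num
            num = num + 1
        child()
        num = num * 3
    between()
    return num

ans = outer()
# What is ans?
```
69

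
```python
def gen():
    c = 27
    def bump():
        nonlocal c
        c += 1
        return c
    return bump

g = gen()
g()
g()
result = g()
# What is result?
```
30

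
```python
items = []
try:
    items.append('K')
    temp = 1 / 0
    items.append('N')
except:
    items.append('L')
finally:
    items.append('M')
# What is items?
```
['K', 'L', 'M']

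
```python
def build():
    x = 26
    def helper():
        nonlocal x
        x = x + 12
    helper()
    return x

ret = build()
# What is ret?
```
38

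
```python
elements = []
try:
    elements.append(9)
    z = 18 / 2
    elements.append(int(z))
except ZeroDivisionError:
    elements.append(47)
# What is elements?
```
[9, 9]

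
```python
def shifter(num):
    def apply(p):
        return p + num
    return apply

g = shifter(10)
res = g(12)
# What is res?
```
22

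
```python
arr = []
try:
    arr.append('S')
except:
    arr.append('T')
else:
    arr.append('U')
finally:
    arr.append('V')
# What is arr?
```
['S', 'U', 'V']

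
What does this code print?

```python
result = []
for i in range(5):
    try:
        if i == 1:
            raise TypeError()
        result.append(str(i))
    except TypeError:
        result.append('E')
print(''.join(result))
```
0E234

Exception on i=1 caught, loop continues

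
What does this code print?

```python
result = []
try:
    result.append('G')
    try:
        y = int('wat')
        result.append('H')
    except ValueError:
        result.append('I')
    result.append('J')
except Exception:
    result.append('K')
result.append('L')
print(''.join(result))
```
GIJL

Inner exception caught by inner handler, outer continues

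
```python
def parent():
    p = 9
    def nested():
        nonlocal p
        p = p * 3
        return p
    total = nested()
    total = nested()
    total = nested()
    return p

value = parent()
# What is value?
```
243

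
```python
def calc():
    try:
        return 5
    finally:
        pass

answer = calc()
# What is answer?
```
5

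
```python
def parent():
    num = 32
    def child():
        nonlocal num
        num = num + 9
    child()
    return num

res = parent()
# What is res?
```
41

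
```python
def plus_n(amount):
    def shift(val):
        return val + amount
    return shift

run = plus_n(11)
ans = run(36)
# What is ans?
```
47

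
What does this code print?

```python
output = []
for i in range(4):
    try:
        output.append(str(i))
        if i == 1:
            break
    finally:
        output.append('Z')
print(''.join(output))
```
0Z1Z

finally runs even when breaking out of loop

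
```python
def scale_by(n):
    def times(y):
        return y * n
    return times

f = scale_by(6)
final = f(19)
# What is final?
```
114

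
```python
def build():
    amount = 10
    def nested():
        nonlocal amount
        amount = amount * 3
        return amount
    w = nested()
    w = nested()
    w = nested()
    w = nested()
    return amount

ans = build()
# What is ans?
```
810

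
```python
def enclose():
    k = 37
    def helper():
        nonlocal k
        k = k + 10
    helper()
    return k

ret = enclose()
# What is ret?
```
47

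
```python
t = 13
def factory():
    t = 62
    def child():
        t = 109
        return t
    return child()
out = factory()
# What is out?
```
109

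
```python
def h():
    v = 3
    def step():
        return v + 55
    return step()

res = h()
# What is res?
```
58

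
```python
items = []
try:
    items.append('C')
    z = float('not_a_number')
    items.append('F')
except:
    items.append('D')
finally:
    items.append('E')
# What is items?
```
['C', 'D', 'E']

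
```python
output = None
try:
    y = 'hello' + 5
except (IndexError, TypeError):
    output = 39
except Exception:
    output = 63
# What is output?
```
39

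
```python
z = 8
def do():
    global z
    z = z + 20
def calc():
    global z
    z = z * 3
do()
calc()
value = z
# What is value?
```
84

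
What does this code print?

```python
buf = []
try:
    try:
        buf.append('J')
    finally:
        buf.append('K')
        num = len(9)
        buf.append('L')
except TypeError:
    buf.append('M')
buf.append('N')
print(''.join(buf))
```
JKMN

Exception in inner finally caught by outer except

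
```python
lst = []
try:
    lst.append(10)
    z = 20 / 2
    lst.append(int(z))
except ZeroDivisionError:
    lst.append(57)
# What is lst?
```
[10, 10]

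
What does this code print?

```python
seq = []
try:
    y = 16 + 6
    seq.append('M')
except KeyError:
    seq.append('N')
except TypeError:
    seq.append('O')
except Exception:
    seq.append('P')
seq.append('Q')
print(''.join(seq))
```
MQ

No exception, try block completes normally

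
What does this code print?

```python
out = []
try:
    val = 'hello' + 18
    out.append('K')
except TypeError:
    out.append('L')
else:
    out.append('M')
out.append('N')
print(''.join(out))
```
LN

else block skipped when exception is caught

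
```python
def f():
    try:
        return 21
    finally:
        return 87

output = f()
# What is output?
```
87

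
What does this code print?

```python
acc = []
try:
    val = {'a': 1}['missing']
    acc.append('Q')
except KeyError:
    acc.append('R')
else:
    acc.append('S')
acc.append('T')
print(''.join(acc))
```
RT

else block skipped when exception is caught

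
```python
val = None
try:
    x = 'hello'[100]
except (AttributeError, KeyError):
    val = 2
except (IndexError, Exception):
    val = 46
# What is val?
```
46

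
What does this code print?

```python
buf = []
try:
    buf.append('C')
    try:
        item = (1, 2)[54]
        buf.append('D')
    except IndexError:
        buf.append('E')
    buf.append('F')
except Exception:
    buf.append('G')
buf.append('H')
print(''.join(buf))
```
CEFH

Inner exception caught by inner handler, outer continues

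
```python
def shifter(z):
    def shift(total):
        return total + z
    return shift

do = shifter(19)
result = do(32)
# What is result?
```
51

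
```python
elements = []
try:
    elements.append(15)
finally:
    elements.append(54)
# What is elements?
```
[15, 54]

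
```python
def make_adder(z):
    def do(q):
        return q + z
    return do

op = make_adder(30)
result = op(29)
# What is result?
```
59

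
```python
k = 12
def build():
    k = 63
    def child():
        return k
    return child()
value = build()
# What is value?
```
63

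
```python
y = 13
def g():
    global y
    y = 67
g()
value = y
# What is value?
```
67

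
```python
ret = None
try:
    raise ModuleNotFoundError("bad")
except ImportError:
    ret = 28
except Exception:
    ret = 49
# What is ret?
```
28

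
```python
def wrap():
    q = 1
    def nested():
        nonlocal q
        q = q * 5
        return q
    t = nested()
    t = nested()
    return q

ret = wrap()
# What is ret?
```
25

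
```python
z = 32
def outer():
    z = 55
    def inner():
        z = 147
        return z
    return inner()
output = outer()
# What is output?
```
147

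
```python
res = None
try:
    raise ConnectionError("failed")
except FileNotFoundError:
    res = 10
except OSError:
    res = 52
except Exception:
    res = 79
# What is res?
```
52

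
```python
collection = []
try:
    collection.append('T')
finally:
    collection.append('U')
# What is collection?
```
['T', 'U']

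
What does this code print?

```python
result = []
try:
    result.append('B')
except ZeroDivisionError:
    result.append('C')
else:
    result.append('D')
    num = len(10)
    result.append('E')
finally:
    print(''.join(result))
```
BD

Try succeeds, else appends 'D', TypeError in else is uncaught, finally prints before exception propagates ('E' never appended)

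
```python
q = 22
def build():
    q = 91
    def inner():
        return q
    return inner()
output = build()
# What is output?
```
91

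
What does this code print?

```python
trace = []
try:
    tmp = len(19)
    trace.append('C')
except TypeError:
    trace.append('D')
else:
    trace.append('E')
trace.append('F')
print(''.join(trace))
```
DF

else block skipped when exception is caught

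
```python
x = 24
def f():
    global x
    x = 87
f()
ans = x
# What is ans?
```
87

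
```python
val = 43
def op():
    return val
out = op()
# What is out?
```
43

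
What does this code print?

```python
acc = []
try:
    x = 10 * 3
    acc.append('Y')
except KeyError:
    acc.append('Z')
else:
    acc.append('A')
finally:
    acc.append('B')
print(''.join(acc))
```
YAB

else runs before finally when no exception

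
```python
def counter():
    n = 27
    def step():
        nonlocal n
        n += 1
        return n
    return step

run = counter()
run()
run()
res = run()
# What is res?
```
30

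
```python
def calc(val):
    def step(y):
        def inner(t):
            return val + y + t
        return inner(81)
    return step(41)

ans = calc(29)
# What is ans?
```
151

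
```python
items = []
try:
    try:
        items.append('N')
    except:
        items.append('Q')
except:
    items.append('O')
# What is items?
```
['N']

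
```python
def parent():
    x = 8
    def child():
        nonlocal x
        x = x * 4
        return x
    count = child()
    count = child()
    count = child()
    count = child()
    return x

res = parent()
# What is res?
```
2048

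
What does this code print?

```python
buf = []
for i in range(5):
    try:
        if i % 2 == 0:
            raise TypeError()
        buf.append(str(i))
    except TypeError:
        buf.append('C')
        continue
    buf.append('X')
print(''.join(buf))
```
C1XC3XC

continue in except skips rest of loop body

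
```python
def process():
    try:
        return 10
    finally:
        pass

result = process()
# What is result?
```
10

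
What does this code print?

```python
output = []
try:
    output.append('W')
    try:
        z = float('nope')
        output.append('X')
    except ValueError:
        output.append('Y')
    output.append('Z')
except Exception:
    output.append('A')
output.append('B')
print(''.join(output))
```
WYZB

Inner exception caught by inner handler, outer continues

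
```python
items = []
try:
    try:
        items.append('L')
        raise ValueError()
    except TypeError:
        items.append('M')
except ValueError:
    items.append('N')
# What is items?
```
['L', 'N']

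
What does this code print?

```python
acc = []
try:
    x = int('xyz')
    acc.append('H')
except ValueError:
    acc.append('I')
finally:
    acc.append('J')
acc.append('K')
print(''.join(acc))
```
IJK

finally always runs, even after exception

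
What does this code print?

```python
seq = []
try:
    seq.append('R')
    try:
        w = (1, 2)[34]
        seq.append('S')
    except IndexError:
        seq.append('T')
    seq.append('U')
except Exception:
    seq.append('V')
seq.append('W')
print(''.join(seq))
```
RTUW

Inner exception caught by inner handler, outer continues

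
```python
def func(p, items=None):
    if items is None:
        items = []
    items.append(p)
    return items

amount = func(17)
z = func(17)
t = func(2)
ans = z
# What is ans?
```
[17]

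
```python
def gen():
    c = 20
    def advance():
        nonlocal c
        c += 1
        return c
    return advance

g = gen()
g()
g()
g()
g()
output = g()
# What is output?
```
25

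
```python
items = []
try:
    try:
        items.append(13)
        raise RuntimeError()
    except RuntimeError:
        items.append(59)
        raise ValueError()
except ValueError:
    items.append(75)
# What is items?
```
[13, 59, 75]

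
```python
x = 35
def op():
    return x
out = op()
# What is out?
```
35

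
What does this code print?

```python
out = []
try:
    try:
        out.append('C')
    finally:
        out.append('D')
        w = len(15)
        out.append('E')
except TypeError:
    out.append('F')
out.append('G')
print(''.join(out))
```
CDFG

Exception in inner finally caught by outer except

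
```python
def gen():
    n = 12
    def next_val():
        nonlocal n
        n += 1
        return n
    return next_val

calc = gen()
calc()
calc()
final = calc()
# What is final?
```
15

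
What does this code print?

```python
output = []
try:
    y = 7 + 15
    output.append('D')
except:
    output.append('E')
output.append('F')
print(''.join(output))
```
DF

No exception, try block completes normally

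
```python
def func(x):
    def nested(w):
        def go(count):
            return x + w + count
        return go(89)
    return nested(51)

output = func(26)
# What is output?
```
166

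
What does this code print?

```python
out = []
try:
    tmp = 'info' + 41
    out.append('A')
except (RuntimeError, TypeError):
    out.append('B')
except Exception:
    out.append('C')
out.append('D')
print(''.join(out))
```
BD

TypeError matches tuple containing it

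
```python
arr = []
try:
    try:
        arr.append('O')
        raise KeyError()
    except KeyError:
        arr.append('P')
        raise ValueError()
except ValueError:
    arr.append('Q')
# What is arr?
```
['O', 'P', 'Q']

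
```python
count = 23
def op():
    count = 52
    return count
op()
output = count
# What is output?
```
23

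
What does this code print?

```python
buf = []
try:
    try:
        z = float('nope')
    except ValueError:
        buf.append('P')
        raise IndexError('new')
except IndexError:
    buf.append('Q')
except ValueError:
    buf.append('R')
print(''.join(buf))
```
PQ

New IndexError raised, caught by outer IndexError handler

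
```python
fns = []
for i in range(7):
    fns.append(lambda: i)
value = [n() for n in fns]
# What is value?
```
[6, 6, 6, 6, 6, 6, 6]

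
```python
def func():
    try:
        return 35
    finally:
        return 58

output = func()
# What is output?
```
58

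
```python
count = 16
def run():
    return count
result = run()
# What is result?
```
16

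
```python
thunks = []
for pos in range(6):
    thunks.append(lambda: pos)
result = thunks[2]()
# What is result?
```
5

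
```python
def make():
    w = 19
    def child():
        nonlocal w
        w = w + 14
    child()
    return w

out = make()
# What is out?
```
33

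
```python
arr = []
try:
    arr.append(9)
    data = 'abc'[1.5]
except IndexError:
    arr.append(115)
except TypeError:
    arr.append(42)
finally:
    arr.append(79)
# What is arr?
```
[9, 42, 79]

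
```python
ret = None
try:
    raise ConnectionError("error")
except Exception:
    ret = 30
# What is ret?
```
30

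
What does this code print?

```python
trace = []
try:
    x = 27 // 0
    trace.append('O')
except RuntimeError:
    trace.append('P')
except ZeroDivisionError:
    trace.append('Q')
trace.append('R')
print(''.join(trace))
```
QR

ZeroDivisionError is caught by its specific handler, not RuntimeError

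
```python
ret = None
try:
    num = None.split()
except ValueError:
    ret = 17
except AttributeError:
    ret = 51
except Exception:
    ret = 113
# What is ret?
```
51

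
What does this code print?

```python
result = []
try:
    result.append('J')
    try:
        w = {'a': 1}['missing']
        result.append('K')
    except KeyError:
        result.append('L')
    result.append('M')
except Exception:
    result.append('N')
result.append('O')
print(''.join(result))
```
JLMO

Inner exception caught by inner handler, outer continues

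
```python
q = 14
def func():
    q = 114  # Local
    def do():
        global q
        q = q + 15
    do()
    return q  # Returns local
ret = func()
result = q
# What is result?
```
29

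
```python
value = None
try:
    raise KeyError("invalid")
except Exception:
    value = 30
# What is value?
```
30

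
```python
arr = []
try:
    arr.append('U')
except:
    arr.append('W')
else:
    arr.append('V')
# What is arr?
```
['U', 'V']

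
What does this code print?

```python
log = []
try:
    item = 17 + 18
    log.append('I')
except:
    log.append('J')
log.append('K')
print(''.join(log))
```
IK

No exception, try block completes normally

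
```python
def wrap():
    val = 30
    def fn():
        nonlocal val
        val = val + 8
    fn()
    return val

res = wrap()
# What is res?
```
38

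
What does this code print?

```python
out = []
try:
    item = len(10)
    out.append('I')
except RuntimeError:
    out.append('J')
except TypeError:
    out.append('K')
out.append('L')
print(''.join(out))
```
KL

TypeError is caught by its specific handler, not RuntimeError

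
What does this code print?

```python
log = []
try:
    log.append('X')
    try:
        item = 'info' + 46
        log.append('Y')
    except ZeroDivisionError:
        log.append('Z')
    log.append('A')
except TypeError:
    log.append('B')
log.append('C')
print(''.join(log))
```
XBC

Inner handler doesn't match, propagates to outer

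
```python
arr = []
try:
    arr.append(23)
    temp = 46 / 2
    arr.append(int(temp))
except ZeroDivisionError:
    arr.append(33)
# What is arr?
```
[23, 23]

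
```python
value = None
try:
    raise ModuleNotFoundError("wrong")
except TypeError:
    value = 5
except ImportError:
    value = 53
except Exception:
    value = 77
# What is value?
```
53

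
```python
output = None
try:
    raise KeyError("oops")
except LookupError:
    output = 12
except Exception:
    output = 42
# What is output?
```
12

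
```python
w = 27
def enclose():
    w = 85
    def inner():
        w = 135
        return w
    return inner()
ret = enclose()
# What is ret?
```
135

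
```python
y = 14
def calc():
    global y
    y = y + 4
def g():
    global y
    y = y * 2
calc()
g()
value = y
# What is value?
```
36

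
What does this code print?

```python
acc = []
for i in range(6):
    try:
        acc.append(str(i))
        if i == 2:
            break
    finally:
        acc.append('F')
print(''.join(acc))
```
0F1F2F

finally runs even when breaking out of loop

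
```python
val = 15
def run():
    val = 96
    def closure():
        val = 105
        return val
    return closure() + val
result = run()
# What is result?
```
201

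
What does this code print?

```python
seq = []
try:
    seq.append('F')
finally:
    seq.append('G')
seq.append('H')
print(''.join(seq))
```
FGH

try/finally without except, no exception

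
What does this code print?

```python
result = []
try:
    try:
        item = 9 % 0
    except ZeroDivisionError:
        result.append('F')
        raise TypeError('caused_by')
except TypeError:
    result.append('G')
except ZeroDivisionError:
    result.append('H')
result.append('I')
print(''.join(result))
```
FGI

TypeError raised and caught, original ZeroDivisionError not re-raised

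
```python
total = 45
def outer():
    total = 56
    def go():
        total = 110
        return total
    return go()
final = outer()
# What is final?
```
110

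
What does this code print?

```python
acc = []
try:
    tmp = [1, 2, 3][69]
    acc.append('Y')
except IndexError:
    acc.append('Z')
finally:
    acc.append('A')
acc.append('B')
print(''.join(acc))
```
ZAB

finally always runs, even after exception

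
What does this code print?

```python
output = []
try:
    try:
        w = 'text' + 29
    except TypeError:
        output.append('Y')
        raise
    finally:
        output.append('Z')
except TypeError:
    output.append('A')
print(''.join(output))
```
YZA

finally runs before re-raised exception propagates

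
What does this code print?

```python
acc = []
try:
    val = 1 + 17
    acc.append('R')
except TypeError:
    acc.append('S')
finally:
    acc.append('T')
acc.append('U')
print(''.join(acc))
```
RTU

finally runs after normal execution too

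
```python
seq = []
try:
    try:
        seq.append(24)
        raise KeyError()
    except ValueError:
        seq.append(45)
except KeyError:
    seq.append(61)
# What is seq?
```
[24, 61]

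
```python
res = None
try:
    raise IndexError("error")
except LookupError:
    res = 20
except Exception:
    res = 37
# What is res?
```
20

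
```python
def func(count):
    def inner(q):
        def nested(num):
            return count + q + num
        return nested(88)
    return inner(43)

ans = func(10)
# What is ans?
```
141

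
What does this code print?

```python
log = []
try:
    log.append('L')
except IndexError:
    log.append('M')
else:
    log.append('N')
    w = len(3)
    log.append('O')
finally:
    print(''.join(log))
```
LN

Try succeeds, else appends 'N', TypeError in else is uncaught, finally prints before exception propagates ('O' never appended)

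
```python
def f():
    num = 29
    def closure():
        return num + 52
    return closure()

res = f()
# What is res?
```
81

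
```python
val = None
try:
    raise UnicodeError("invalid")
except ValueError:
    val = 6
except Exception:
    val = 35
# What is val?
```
6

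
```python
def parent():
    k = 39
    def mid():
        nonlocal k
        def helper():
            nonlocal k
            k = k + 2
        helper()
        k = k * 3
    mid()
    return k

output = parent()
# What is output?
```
123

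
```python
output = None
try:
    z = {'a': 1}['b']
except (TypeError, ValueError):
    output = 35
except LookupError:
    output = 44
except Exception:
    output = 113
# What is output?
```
44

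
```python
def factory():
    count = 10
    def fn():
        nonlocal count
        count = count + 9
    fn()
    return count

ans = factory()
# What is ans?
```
19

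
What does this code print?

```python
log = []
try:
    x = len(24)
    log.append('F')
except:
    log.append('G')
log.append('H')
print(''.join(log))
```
GH

Exception raised in try, caught by bare except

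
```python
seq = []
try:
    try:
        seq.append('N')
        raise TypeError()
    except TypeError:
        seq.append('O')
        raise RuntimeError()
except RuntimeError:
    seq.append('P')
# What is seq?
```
['N', 'O', 'P']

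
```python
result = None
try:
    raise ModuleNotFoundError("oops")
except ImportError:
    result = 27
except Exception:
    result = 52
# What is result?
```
27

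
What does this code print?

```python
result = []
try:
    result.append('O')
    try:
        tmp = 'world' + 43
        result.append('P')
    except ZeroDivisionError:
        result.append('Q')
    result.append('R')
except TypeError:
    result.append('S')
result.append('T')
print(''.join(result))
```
OST

Inner handler doesn't match, propagates to outer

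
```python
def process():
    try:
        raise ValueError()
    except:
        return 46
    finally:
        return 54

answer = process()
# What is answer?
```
54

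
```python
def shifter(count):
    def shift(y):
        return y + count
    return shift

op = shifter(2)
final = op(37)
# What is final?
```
39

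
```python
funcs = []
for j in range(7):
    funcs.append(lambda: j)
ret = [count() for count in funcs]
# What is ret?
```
[6, 6, 6, 6, 6, 6, 6]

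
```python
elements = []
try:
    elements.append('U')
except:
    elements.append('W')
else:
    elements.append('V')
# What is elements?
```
['U', 'V']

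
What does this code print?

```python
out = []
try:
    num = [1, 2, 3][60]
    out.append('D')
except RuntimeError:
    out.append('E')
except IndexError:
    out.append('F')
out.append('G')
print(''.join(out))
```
FG

IndexError is caught by its specific handler, not RuntimeError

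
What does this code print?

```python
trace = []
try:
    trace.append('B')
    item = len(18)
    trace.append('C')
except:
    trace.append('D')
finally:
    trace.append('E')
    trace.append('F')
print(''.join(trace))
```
BDEF

Code before exception runs, then except, then all of finally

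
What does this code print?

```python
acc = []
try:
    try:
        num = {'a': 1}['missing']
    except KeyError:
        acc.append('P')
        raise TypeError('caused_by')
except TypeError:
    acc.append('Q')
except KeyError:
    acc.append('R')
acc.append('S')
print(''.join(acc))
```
PQS

TypeError raised and caught, original KeyError not re-raised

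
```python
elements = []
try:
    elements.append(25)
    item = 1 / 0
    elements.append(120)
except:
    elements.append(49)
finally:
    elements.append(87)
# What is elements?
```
[25, 49, 87]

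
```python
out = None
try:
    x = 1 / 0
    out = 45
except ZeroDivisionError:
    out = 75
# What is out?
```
75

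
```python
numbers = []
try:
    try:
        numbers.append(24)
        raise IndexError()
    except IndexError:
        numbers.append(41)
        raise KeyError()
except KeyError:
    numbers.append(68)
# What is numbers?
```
[24, 41, 68]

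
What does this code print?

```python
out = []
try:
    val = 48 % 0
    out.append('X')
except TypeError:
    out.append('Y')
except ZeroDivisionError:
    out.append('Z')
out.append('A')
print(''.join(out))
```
ZA

ZeroDivisionError is caught by its specific handler, not TypeError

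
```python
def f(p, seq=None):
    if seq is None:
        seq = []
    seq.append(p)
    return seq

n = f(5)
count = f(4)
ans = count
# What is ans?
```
[4]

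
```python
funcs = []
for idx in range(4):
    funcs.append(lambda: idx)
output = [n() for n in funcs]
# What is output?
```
[3, 3, 3, 3]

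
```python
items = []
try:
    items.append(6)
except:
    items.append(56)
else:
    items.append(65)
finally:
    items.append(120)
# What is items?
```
[6, 65, 120]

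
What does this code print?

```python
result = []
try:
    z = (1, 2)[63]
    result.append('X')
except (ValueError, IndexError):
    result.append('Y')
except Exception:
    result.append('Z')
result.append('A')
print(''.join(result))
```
YA

IndexError matches tuple containing it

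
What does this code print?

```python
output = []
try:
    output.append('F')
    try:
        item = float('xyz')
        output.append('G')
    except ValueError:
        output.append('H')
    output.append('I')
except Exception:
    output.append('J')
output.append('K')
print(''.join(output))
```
FHIK

Inner exception caught by inner handler, outer continues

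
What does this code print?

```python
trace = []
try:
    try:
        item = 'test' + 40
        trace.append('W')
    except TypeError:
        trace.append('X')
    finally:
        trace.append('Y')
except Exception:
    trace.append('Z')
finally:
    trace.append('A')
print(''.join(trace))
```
XYA

Both finally blocks run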